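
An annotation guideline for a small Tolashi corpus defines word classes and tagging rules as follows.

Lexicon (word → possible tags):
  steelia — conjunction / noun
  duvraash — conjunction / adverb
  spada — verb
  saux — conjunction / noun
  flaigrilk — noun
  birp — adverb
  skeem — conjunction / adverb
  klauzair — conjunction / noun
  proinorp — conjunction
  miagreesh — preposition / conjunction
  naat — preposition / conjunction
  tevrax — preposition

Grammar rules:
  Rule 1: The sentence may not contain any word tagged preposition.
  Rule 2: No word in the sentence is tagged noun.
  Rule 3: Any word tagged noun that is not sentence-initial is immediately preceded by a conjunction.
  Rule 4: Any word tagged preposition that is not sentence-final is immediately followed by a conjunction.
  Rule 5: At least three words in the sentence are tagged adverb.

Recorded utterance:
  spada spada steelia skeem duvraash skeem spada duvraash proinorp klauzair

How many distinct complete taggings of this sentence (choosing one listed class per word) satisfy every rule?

Candidates per position — 1:spada {verb}; 2:spada {verb}; 3:steelia {conjunction,noun}; 4:skeem {conjunction,adverb}; 5:duvraash {conjunction,adverb}; 6:skeem {conjunction,adverb}; 7:spada {verb}; 8:duvraash {conjunction,adverb}; 9:proinorp {conjunction}; 10:klauzair {conjunction,noun}.
There are 64 candidate sequences in total.
The sequences that satisfy every rule: verb verb conjunction conjunction adverb adverb verb adverb conjunction conjunction; verb verb conjunction adverb conjunction adverb verb adverb conjunction conjunction; verb verb conjunction adverb adverb conjunction verb adverb conjunction conjunction; verb verb conjunction adverb adverb adverb verb conjunction conjunction conjunction; verb verb conjunction adverb adverb adverb verb adverb conjunction conjunction.
Count = 5.

5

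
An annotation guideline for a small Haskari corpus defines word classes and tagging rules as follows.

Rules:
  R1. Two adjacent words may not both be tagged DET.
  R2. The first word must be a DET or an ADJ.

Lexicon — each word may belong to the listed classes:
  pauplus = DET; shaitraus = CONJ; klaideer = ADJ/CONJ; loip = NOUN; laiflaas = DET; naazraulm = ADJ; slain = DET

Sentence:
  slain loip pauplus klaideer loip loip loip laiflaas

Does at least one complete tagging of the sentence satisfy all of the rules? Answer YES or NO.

Candidates per position — 1:slain {DET}; 2:loip {NOUN}; 3:pauplus {DET}; 4:klaideer {ADJ,CONJ}; 5:loip {NOUN}; 6:loip {NOUN}; 7:loip {NOUN}; 8:laiflaas {DET}.
One satisfying assignment: DET NOUN DET CONJ NOUN NOUN NOUN DET.
Check: rule 1 ok; rule 2 ok.

YES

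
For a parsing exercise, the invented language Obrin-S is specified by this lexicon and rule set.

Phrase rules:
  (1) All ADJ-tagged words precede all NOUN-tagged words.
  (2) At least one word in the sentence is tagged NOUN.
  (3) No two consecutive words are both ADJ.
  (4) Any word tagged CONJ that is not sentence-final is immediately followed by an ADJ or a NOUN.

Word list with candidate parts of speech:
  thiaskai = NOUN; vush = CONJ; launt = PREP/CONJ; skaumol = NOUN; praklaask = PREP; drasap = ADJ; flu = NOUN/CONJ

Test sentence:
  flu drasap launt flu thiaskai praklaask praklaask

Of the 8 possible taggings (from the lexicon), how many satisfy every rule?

Candidates per position — 1:flu {NOUN,CONJ}; 2:drasap {ADJ}; 3:launt {PREP,CONJ}; 4:flu {NOUN,CONJ}; 5:thiaskai {NOUN}; 6:praklaask {PREP}; 7:praklaask {PREP}.
There are 8 candidate sequences in total.
The sequences that satisfy every rule: CONJ ADJ PREP NOUN NOUN PREP PREP; CONJ ADJ PREP CONJ NOUN PREP PREP; CONJ ADJ CONJ NOUN NOUN PREP PREP.
Count = 3.

3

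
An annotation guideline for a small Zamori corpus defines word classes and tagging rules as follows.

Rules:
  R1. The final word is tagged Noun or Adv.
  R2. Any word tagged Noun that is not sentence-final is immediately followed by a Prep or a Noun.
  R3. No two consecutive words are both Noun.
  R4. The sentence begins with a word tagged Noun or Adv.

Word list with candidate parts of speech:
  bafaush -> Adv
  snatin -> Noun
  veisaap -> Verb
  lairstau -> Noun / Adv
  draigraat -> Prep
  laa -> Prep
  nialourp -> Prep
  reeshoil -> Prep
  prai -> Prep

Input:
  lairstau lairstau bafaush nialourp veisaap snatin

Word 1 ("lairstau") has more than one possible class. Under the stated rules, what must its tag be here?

Adv

Candidates per position — 1:lairstau {Noun,Adv}; 2:lairstau {Noun,Adv}; 3:bafaush {Adv}; 4:nialourp {Prep}; 5:veisaap {Verb}; 6:snatin {Noun}.
At position 1, choosing Noun makes rule 2 impossible to satisfy; hence Adv.
At position 2, choosing Noun makes rule 2 impossible to satisfy; hence Adv.
The unique satisfying tagging is: Adv Adv Adv Prep Verb Noun.
Checking: rule 1 ok; rule 2 ok; rule 3 ok; rule 4 ok.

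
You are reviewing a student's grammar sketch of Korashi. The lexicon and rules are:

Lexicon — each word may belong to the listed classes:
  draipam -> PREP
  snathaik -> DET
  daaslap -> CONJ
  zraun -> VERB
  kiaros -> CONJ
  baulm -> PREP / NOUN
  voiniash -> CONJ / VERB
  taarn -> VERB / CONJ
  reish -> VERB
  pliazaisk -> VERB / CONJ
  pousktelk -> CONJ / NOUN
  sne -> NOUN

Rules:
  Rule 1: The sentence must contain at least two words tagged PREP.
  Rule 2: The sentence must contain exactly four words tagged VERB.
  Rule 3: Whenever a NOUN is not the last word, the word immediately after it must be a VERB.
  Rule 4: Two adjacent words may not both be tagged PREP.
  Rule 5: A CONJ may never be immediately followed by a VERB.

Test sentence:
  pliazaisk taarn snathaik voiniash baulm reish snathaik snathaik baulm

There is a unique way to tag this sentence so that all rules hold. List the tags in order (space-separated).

Candidates per position — 1:pliazaisk {VERB,CONJ}; 2:taarn {VERB,CONJ}; 3:snathaik {DET}; 4:voiniash {CONJ,VERB}; 5:baulm {PREP,NOUN}; 6:reish {VERB}; 7:snathaik {DET}; 8:snathaik {DET}; 9:baulm {PREP,NOUN}.
At position 1, choosing CONJ makes rule 2 impossible to satisfy; hence VERB.
At position 2, choosing CONJ makes rule 2 impossible to satisfy; hence VERB.
At position 4, choosing CONJ makes rule 2 impossible to satisfy; hence VERB.
At position 5, choosing NOUN makes rule 1 impossible to satisfy; hence PREP.
At position 9, choosing NOUN makes rule 1 impossible to satisfy; hence PREP.
That leaves exactly one tagging: VERB VERB DET VERB PREP VERB DET DET PREP.
Rule-by-rule: rule 1 ok; rule 2 ok; rule 3 ok; rule 4 ok; rule 5 ok.

VERB VERB DET VERB PREP VERB DET DET PREP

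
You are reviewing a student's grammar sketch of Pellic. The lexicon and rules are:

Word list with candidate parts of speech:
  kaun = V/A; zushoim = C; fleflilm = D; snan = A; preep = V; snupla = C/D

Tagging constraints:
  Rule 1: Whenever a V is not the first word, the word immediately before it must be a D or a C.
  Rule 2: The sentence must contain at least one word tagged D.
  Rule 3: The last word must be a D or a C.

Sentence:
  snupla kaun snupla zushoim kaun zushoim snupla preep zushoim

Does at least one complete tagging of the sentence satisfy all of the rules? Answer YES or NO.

Candidates per position — 1:snupla {C,D}; 2:kaun {V,A}; 3:snupla {C,D}; 4:zushoim {C}; 5:kaun {V,A}; 6:zushoim {C}; 7:snupla {C,D}; 8:preep {V}; 9:zushoim {C}.
One satisfying assignment: C A C C V C D V C.
Verifying each rule — rule 1 ok; rule 2 ok; rule 3 ok.

YES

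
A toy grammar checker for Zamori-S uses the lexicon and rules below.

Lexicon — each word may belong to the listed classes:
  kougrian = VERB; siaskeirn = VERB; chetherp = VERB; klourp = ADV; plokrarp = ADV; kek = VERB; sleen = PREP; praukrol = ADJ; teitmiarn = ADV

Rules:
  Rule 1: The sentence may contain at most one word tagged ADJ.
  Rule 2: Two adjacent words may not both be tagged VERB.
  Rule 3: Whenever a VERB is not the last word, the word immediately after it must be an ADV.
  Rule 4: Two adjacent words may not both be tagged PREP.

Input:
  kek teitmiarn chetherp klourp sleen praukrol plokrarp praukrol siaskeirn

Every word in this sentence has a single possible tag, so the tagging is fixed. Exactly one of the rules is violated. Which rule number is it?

1

Fixed tagging: VERB ADV VERB ADV PREP ADJ ADV ADJ VERB.
Applying the rules: R1 fail, R2 pass, R3 pass, R4 pass.
Only rule 1 fails.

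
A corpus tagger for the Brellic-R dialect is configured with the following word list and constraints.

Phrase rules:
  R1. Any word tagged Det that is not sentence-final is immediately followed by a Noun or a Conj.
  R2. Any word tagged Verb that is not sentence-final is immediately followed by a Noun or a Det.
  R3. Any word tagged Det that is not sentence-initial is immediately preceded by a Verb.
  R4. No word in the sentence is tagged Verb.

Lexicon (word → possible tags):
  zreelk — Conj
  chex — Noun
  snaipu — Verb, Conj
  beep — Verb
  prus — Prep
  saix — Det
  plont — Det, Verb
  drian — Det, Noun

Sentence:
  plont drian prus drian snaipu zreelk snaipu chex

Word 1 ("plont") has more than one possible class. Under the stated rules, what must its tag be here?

Det

Candidates per position — 1:plont {Det,Verb}; 2:drian {Det,Noun}; 3:prus {Prep}; 4:drian {Det,Noun}; 5:snaipu {Verb,Conj}; 6:zreelk {Conj}; 7:snaipu {Verb,Conj}; 8:chex {Noun}.
Position 1: Verb is ruled out by rule 4; that leaves Det.
Position 2: Det is ruled out by rule 1; that leaves Noun.
Position 4: Det is ruled out by rule 3; that leaves Noun.
Position 5: Verb is ruled out by rule 2; that leaves Conj.
Position 7: Verb is ruled out by rule 4; that leaves Conj.
That leaves exactly one tagging: Det Noun Prep Noun Conj Conj Conj Noun.
Verifying each rule — rule 1 holds; rule 2 holds; rule 3 holds; rule 4 holds.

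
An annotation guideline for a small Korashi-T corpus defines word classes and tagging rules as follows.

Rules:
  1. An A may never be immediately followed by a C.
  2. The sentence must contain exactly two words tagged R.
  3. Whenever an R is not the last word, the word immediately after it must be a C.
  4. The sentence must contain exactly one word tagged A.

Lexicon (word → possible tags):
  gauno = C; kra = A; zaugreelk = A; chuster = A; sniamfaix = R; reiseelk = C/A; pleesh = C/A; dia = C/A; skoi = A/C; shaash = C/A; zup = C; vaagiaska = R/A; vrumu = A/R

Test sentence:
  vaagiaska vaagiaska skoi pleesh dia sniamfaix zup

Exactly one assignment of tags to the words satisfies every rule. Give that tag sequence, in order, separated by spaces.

A R C C C R C

Candidates per position — 1:vaagiaska {R,A}; 2:vaagiaska {R,A}; 3:skoi {A,C}; 4:pleesh {C,A}; 5:dia {C,A}; 6:sniamfaix {R}; 7:zup {C}.
Word 1 cannot be R — rule 3 would then fail for every completion. It is A.
Word 2 cannot be A — rule 2 would then fail for every completion. It is R.
Word 3 cannot be A — rule 3 would then fail for every completion. It is C.
Word 4 cannot be A — rule 4 would then fail for every completion. It is C.
Word 5 cannot be A — rule 4 would then fail for every completion. It is C.
The only consistent sequence is: A R C C C R C.
Check: rule 1 satisfied; rule 2 satisfied; rule 3 satisfied; rule 4 satisfied.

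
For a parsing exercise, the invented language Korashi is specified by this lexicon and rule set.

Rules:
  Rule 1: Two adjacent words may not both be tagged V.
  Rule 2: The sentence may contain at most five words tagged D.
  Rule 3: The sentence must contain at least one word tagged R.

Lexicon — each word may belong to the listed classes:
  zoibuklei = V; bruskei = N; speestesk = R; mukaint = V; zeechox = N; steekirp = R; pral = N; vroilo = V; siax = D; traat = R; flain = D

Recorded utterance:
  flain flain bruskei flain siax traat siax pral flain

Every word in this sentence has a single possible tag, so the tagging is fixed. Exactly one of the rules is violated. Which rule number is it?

2

Fixed tagging: D D N D D R D N D.
Applying the rules: R1 pass, R2 fail, R3 pass.
Only rule 2 fails.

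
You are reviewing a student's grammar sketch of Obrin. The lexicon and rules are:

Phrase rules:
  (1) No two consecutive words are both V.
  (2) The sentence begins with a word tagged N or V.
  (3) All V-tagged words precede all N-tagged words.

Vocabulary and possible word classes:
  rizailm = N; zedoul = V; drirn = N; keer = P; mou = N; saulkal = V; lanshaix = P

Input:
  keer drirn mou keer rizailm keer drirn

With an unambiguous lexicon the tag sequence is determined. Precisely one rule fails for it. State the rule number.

2

Fixed tagging: P N N P N P N.
Rule check: R1 pass, R2 fail, R3 pass.
Only rule 2 fails.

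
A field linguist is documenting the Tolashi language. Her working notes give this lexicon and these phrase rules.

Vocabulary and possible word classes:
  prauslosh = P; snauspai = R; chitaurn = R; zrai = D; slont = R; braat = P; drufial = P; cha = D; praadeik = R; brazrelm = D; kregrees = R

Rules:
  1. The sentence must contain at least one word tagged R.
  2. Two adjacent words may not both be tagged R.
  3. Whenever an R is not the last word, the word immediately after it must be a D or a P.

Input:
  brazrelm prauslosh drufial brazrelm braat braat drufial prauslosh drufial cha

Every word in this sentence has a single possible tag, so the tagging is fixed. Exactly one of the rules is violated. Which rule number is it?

Fixed tagging: D P P D P P P P P D.
Applying the rules: R1 ✗, R2 ✓, R3 ✓.
Only rule 1 fails.

1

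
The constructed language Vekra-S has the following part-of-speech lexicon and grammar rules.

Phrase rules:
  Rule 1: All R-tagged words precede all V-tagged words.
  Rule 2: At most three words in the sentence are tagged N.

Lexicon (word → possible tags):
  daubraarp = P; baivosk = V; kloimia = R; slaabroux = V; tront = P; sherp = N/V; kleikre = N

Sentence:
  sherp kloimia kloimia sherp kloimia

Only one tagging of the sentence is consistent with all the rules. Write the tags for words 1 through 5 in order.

N R R N R

Candidates per position — 1:sherp {N,V}; 2:kloimia {R}; 3:kloimia {R}; 4:sherp {N,V}; 5:kloimia {R}.
Position 1: tagging it V would leave rule 1 unsatisfiable, so it must be N.
Position 4: tagging it V would leave rule 1 unsatisfiable, so it must be N.
The unique satisfying tagging is: N R R N R.
Verifying each rule — rule 1 satisfied; rule 2 satisfied.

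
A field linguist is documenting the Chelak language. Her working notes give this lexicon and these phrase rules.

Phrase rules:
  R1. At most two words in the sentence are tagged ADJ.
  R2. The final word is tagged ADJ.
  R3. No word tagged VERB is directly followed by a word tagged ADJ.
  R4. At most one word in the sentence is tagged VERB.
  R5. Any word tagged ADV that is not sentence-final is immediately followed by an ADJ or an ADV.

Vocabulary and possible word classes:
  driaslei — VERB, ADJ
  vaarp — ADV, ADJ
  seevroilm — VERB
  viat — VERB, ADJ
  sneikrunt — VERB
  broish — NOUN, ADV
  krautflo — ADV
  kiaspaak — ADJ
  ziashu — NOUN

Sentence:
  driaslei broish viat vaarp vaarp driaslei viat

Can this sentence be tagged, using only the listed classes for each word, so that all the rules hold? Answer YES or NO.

Candidates per position — 1:driaslei {VERB,ADJ}; 2:broish {NOUN,ADV}; 3:viat {VERB,ADJ}; 4:vaarp {ADV,ADJ}; 5:vaarp {ADV,ADJ}; 6:driaslei {VERB,ADJ}; 7:viat {VERB,ADJ}.
Every candidate sequence violates at least one rule; no consistent tagging exists.

NO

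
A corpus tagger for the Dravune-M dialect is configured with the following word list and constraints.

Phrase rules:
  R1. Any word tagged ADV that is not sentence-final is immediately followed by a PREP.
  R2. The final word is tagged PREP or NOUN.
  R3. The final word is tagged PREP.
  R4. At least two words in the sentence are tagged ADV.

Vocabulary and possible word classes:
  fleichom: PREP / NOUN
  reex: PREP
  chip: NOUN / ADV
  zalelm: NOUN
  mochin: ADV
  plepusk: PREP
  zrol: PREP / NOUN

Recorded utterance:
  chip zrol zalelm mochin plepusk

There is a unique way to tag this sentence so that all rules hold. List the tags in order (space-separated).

ADV PREP NOUN ADV PREP

Candidates per position — 1:chip {NOUN,ADV}; 2:zrol {PREP,NOUN}; 3:zalelm {NOUN}; 4:mochin {ADV}; 5:plepusk {PREP}.
Position 1: tagging it NOUN would leave rule 4 unsatisfiable, so it must be ADV.
Position 2: tagging it NOUN would leave rule 1 unsatisfiable, so it must be PREP.
The only consistent sequence is: ADV PREP NOUN ADV PREP.
Check: rule 1 holds; rule 2 holds; rule 3 holds; rule 4 holds.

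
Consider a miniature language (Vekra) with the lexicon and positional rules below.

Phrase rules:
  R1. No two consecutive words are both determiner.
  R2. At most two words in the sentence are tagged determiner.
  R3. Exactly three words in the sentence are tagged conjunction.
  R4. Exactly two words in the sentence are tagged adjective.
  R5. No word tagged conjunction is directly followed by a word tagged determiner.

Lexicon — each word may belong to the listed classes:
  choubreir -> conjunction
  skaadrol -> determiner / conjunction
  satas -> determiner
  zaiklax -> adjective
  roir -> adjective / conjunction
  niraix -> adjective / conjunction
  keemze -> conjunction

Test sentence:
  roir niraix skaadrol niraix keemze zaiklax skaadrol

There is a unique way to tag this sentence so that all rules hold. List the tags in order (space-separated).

Candidates per position — 1:roir {adjective,conjunction}; 2:niraix {adjective,conjunction}; 3:skaadrol {determiner,conjunction}; 4:niraix {adjective,conjunction}; 5:keemze {conjunction}; 6:zaiklax {adjective}; 7:skaadrol {determiner,conjunction}.
The remaining ambiguous positions (1, 2, 3, 4, 7) are resolved jointly — only one combination satisfies every rule.
The unique satisfying tagging is: conjunction adjective determiner conjunction conjunction adjective determiner.
Check: rule 1 ok; rule 2 ok; rule 3 ok; rule 4 ok; rule 5 ok.

conjunction adjective determiner conjunction conjunction adjective determiner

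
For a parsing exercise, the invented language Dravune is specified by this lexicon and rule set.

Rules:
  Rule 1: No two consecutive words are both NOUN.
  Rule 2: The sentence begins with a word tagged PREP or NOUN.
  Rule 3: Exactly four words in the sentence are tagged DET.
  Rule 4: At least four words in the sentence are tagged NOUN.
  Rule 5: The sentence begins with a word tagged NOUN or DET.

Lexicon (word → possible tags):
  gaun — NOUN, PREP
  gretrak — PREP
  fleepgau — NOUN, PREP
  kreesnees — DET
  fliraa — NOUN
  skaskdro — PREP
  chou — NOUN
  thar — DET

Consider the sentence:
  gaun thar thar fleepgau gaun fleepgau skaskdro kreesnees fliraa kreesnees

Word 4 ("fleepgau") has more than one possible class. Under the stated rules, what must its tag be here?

Candidates per position — 1:gaun {NOUN,PREP}; 2:thar {DET}; 3:thar {DET}; 4:fleepgau {NOUN,PREP}; 5:gaun {NOUN,PREP}; 6:fleepgau {NOUN,PREP}; 7:skaskdro {PREP}; 8:kreesnees {DET}; 9:fliraa {NOUN}; 10:kreesnees {DET}.
Word 1 cannot be PREP — rule 5 would then fail for every completion. It is NOUN.
Position 4: the remaining choice is settled jointly with positions 5, 6 — only NOUN at position 4 is part of a tagging that satisfies every rule.
So the tagging must be: NOUN DET DET NOUN PREP NOUN PREP DET NOUN DET.
Verifying each rule — rule 1 satisfied; rule 2 satisfied; rule 3 satisfied; rule 4 satisfied; rule 5 satisfied.

NOUN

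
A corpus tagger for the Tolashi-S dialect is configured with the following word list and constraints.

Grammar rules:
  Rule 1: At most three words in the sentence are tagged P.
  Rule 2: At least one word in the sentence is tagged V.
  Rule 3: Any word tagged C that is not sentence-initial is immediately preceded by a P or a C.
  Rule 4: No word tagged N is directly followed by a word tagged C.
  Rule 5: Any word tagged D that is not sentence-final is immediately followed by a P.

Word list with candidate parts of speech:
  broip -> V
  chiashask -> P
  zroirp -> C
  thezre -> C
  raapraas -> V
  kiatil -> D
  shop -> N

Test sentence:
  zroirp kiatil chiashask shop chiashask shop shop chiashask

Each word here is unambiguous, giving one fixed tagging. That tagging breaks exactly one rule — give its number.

2

Fixed tagging: C D P N P N N P.
Checking each rule: R1 ✓, R2 ✗, R3 ✓, R4 ✓, R5 ✓.
Only rule 2 fails.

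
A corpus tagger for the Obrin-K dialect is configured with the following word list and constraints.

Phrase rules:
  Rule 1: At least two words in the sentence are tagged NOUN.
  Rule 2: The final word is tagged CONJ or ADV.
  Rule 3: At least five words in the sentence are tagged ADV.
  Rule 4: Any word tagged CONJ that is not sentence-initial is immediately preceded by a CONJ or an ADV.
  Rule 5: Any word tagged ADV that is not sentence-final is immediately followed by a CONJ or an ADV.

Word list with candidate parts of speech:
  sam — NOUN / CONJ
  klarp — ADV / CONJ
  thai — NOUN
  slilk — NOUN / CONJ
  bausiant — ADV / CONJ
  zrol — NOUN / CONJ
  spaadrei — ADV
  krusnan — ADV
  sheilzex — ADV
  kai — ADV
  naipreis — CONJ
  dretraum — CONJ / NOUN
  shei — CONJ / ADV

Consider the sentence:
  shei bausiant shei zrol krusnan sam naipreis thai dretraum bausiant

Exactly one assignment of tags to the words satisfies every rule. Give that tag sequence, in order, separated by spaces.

ADV ADV ADV CONJ ADV CONJ CONJ NOUN NOUN ADV

Candidates per position — 1:shei {CONJ,ADV}; 2:bausiant {ADV,CONJ}; 3:shei {CONJ,ADV}; 4:zrol {NOUN,CONJ}; 5:krusnan {ADV}; 6:sam {NOUN,CONJ}; 7:naipreis {CONJ}; 8:thai {NOUN}; 9:dretraum {CONJ,NOUN}; 10:bausiant {ADV,CONJ}.
Position 1: CONJ is ruled out by rule 3; that leaves ADV.
Position 2: CONJ is ruled out by rule 3; that leaves ADV.
Position 3: CONJ is ruled out by rule 3; that leaves ADV.
Position 4: NOUN is ruled out by rule 5; that leaves CONJ.
Position 6: NOUN is ruled out by rule 4; that leaves CONJ.
Position 9: CONJ is ruled out by rule 1; that leaves NOUN.
Position 10: CONJ is ruled out by rule 3; that leaves ADV.
So the tagging must be: ADV ADV ADV CONJ ADV CONJ CONJ NOUN NOUN ADV.
Checking: rule 1 ✓; rule 2 ✓; rule 3 ✓; rule 4 ✓; rule 5 ✓.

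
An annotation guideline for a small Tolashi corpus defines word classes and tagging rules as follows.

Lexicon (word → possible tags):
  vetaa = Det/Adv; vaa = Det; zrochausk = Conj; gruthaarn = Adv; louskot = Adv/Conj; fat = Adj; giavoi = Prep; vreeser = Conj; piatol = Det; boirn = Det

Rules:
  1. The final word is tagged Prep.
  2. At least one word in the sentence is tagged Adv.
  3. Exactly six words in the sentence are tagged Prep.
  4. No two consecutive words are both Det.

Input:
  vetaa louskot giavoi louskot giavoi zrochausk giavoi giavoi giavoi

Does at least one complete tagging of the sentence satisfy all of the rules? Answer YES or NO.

NO

Candidates per position — 1:vetaa {Det,Adv}; 2:louskot {Adv,Conj}; 3:giavoi {Prep}; 4:louskot {Adv,Conj}; 5:giavoi {Prep}; 6:zrochausk {Conj}; 7:giavoi {Prep}; 8:giavoi {Prep}; 9:giavoi {Prep}.
Rule 3 cannot be satisfied by any choice of tags from the lexicon.
So there is no consistent tagging.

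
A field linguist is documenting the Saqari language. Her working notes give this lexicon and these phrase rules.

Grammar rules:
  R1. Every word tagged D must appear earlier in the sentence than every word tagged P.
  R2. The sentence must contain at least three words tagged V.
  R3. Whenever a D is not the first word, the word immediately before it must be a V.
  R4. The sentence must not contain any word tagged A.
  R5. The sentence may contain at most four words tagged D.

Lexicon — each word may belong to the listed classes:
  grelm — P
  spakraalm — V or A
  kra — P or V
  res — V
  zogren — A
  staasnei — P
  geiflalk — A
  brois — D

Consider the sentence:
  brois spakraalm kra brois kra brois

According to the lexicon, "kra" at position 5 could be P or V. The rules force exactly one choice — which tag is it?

V

Candidates per position — 1:brois {D}; 2:spakraalm {V,A}; 3:kra {P,V}; 4:brois {D}; 5:kra {P,V}; 6:brois {D}.
If word 2 were A, no tagging could satisfy rule 2; so word 2 is V.
If word 3 were P, no tagging could satisfy rule 1; so word 3 is V.
If word 5 were P, no tagging could satisfy rule 1; so word 5 is V.
The only consistent sequence is: D V V D V D.
Checking: rule 1 ok; rule 2 ok; rule 3 ok; rule 4 ok; rule 5 ok.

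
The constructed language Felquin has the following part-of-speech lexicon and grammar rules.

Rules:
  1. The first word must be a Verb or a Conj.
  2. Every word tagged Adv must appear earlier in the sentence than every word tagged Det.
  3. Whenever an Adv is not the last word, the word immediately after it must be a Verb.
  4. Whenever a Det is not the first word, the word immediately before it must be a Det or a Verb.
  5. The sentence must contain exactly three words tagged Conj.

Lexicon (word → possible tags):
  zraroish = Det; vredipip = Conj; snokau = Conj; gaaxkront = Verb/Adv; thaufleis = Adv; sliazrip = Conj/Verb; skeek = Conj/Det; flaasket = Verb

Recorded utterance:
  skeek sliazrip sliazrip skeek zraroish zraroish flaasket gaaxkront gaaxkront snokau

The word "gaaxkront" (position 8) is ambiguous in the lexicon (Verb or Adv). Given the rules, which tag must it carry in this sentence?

Verb

Candidates per position — 1:skeek {Conj,Det}; 2:sliazrip {Conj,Verb}; 3:sliazrip {Conj,Verb}; 4:skeek {Conj,Det}; 5:zraroish {Det}; 6:zraroish {Det}; 7:flaasket {Verb}; 8:gaaxkront {Verb,Adv}; 9:gaaxkront {Verb,Adv}; 10:snokau {Conj}.
Position 1: Det is ruled out by rule 1; that leaves Conj.
Position 3: Conj is ruled out by rule 4; that leaves Verb.
Position 4: Conj is ruled out by rule 4; that leaves Det.
Position 8: Adv is ruled out by rule 2; that leaves Verb.
Position 9: Adv is ruled out by rule 2; that leaves Verb.
Position 2: Verb is ruled out by rule 5; that leaves Conj.
The unique satisfying tagging is: Conj Conj Verb Det Det Det Verb Verb Verb Conj.
Checking: rule 1 ok; rule 2 ok; rule 3 ok; rule 4 ok; rule 5 ok.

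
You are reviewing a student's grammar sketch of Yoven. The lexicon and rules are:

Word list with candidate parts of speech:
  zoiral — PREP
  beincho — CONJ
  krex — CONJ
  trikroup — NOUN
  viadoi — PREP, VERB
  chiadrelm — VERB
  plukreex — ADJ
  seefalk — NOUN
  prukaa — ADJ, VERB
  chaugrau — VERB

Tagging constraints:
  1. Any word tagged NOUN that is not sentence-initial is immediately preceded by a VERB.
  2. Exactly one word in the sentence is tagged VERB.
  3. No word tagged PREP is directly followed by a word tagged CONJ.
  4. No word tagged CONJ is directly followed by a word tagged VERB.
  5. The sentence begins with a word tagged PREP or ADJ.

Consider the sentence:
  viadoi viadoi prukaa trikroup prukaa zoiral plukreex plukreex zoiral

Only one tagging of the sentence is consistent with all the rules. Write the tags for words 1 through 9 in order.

PREP PREP VERB NOUN ADJ PREP ADJ ADJ PREP

Candidates per position — 1:viadoi {PREP,VERB}; 2:viadoi {PREP,VERB}; 3:prukaa {ADJ,VERB}; 4:trikroup {NOUN}; 5:prukaa {ADJ,VERB}; 6:zoiral {PREP}; 7:plukreex {ADJ}; 8:plukreex {ADJ}; 9:zoiral {PREP}.
If word 1 were VERB, no tagging could satisfy rule 5; so word 1 is PREP.
If word 3 were ADJ, no tagging could satisfy rule 1; so word 3 is VERB.
If word 5 were VERB, no tagging could satisfy rule 2; so word 5 is ADJ.
If word 2 were VERB, no tagging could satisfy rule 2; so word 2 is PREP.
So the tagging must be: PREP PREP VERB NOUN ADJ PREP ADJ ADJ PREP.
Checking: rule 1 holds; rule 2 holds; rule 3 holds; rule 4 holds; rule 5 holds.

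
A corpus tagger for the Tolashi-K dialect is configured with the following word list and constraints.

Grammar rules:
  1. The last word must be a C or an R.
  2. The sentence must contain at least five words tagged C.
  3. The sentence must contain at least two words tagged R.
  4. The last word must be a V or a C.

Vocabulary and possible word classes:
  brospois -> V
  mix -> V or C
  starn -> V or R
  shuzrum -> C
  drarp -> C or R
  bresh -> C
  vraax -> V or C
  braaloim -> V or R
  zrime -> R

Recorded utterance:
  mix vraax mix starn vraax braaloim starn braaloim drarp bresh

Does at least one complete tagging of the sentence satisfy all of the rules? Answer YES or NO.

Candidates per position — 1:mix {V,C}; 2:vraax {V,C}; 3:mix {V,C}; 4:starn {V,R}; 5:vraax {V,C}; 6:braaloim {V,R}; 7:starn {V,R}; 8:braaloim {V,R}; 9:drarp {C,R}; 10:bresh {C}.
One satisfying assignment: C C C R C R V V R C.
Rule-by-rule: rule 1 ok; rule 2 ok; rule 3 ok; rule 4 ok.

YES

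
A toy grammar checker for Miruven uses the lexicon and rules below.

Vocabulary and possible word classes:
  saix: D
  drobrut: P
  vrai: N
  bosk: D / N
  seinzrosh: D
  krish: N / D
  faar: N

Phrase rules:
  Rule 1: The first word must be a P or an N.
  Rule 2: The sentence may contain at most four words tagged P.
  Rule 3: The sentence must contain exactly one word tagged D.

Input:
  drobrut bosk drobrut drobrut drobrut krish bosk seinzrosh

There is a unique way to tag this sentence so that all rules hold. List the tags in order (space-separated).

Candidates per position — 1:drobrut {P}; 2:bosk {D,N}; 3:drobrut {P}; 4:drobrut {P}; 5:drobrut {P}; 6:krish {N,D}; 7:bosk {D,N}; 8:seinzrosh {D}.
Position 2: D is ruled out by rule 3; that leaves N.
Position 6: D is ruled out by rule 3; that leaves N.
Position 7: D is ruled out by rule 3; that leaves N.
The unique satisfying tagging is: P N P P P N N D.
Checking: rule 1 satisfied; rule 2 satisfied; rule 3 satisfied.

P N P P P N N D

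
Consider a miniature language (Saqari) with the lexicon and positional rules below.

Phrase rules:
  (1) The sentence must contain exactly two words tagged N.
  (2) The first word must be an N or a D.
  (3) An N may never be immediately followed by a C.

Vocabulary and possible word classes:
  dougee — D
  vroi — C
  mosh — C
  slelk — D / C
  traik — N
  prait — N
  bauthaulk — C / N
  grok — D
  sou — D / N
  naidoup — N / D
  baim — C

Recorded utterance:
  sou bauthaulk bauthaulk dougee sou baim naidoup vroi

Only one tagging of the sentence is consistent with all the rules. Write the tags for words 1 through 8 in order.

Candidates per position — 1:sou {D,N}; 2:bauthaulk {C,N}; 3:bauthaulk {C,N}; 4:dougee {D}; 5:sou {D,N}; 6:baim {C}; 7:naidoup {N,D}; 8:vroi {C}.
Word 5 cannot be N — rule 3 would then fail for every completion. It is D.
Word 7 cannot be N — rule 3 would then fail for every completion. It is D.
The remaining ambiguous positions (1, 2, 3) are resolved jointly — only one combination satisfies every rule.
That leaves exactly one tagging: D N N D D C D C.
Rule-by-rule: rule 1 ✓; rule 2 ✓; rule 3 ✓.

D N N D D C D C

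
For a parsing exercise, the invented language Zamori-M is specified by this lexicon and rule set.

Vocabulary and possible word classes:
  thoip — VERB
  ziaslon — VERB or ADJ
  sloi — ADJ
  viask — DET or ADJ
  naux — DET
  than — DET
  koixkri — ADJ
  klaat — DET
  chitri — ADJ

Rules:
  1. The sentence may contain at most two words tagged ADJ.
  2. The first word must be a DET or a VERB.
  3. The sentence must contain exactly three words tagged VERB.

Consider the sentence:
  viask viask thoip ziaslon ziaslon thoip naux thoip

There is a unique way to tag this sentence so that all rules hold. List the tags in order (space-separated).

DET DET VERB ADJ ADJ VERB DET VERB

Candidates per position — 1:viask {DET,ADJ}; 2:viask {DET,ADJ}; 3:thoip {VERB}; 4:ziaslon {VERB,ADJ}; 5:ziaslon {VERB,ADJ}; 6:thoip {VERB}; 7:naux {DET}; 8:thoip {VERB}.
Position 1: ADJ is ruled out by rule 2; that leaves DET.
Position 4: VERB is ruled out by rule 3; that leaves ADJ.
Position 5: VERB is ruled out by rule 3; that leaves ADJ.
Position 2: ADJ is ruled out by rule 1; that leaves DET.
So the tagging must be: DET DET VERB ADJ ADJ VERB DET VERB.
Check: rule 1 holds; rule 2 holds; rule 3 holds.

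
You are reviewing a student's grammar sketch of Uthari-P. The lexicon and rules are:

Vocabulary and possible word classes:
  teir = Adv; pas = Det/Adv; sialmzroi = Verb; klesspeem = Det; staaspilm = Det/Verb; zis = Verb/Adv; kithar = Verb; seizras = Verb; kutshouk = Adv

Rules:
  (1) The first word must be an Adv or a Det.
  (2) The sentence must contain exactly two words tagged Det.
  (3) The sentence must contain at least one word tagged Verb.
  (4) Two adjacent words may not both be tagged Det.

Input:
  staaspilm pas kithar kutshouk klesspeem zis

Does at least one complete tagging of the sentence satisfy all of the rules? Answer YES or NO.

YES

Candidates per position — 1:staaspilm {Det,Verb}; 2:pas {Det,Adv}; 3:kithar {Verb}; 4:kutshouk {Adv}; 5:klesspeem {Det}; 6:zis {Verb,Adv}.
One satisfying assignment: Det Adv Verb Adv Det Verb.
Check: rule 1 ok; rule 2 ok; rule 3 ok; rule 4 ok.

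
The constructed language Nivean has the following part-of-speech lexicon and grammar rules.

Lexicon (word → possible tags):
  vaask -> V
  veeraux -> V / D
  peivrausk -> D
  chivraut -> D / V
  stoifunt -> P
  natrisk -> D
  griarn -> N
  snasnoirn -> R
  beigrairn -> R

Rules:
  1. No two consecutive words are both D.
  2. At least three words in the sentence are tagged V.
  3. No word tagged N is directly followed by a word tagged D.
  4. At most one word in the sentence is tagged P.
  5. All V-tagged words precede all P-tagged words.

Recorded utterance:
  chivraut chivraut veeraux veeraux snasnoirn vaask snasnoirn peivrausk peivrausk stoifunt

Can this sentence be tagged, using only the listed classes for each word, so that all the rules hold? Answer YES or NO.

NO

Candidates per position — 1:chivraut {D,V}; 2:chivraut {D,V}; 3:veeraux {V,D}; 4:veeraux {V,D}; 5:snasnoirn {R}; 6:vaask {V}; 7:snasnoirn {R}; 8:peivrausk {D}; 9:peivrausk {D}; 10:stoifunt {P}.
Rule 1 cannot be satisfied by any choice of tags from the lexicon.
So there is no consistent tagging.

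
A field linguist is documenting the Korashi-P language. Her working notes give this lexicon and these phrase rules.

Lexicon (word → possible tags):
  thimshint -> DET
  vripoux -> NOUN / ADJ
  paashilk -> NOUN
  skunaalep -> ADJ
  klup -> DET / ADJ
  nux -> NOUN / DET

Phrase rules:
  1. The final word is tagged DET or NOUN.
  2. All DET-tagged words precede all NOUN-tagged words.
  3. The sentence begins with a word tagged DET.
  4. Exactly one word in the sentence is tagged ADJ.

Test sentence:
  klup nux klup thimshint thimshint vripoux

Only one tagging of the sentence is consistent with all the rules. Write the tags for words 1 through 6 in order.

Candidates per position — 1:klup {DET,ADJ}; 2:nux {NOUN,DET}; 3:klup {DET,ADJ}; 4:thimshint {DET}; 5:thimshint {DET}; 6:vripoux {NOUN,ADJ}.
At position 1, choosing ADJ makes rule 3 impossible to satisfy; hence DET.
At position 2, choosing NOUN makes rule 2 impossible to satisfy; hence DET.
At position 6, choosing ADJ makes rule 1 impossible to satisfy; hence NOUN.
At position 3, choosing DET makes rule 4 impossible to satisfy; hence ADJ.
That leaves exactly one tagging: DET DET ADJ DET DET NOUN.
Verifying each rule — rule 1 ✓; rule 2 ✓; rule 3 ✓; rule 4 ✓.

DET DET ADJ DET DET NOUN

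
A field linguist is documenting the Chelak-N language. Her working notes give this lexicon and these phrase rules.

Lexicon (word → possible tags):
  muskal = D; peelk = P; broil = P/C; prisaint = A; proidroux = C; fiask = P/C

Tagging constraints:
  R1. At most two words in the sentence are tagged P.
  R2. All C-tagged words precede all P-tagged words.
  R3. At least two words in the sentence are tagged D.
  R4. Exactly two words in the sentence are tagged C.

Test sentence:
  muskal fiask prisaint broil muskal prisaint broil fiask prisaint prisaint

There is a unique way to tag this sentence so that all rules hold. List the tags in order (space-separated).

Candidates per position — 1:muskal {D}; 2:fiask {P,C}; 3:prisaint {A}; 4:broil {P,C}; 5:muskal {D}; 6:prisaint {A}; 7:broil {P,C}; 8:fiask {P,C}; 9:prisaint {A}; 10:prisaint {A}.
The remaining ambiguous positions (2, 4, 7, 8) are resolved jointly — only one combination satisfies every rule.
So the tagging must be: D C A C D A P P A A.
Verifying each rule — rule 1 satisfied; rule 2 satisfied; rule 3 satisfied; rule 4 satisfied.

D C A C D A P P A A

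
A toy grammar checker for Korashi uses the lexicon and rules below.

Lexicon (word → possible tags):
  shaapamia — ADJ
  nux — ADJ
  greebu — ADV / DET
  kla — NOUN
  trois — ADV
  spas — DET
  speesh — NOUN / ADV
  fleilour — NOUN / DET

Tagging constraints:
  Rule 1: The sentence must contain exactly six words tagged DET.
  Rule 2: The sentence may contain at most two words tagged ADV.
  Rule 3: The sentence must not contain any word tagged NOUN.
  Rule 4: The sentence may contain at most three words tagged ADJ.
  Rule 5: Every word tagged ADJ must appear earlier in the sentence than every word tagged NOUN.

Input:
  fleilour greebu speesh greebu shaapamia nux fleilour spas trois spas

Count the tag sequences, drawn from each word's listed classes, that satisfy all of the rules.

Candidates per position — 1:fleilour {NOUN,DET}; 2:greebu {ADV,DET}; 3:speesh {NOUN,ADV}; 4:greebu {ADV,DET}; 5:shaapamia {ADJ}; 6:nux {ADJ}; 7:fleilour {NOUN,DET}; 8:spas {DET}; 9:trois {ADV}; 10:spas {DET}.
There are 32 candidate sequences in total.
The sequences that satisfy every rule: DET DET ADV DET ADJ ADJ DET DET ADV DET.
Count = 1.

1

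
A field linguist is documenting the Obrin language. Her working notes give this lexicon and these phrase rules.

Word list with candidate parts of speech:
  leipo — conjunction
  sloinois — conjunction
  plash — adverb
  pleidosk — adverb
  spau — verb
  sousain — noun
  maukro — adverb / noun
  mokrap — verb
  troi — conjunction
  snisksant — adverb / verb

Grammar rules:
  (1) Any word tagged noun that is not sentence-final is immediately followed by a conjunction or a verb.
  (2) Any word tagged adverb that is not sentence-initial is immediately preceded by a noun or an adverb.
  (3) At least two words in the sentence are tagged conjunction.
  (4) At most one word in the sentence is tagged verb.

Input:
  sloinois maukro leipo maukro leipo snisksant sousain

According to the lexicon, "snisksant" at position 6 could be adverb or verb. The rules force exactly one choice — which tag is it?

Candidates per position — 1:sloinois {conjunction}; 2:maukro {adverb,noun}; 3:leipo {conjunction}; 4:maukro {adverb,noun}; 5:leipo {conjunction}; 6:snisksant {adverb,verb}; 7:sousain {noun}.
Position 2: adverb is ruled out by rule 2; that leaves noun.
Position 4: adverb is ruled out by rule 2; that leaves noun.
Position 6: adverb is ruled out by rule 2; that leaves verb.
The unique satisfying tagging is: conjunction noun conjunction noun conjunction verb noun.
Checking: rule 1 ok; rule 2 ok; rule 3 ok; rule 4 ok.

verb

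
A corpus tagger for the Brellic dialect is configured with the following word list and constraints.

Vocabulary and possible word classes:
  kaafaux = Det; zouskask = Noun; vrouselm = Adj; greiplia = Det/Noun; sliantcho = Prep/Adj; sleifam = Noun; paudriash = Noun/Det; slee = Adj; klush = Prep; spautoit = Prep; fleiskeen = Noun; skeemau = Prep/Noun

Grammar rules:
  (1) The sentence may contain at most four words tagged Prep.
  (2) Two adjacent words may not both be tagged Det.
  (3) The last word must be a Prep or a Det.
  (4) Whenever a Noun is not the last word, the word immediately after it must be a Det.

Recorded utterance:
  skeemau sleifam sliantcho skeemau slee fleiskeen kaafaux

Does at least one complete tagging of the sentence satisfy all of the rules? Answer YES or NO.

Candidates per position — 1:skeemau {Prep,Noun}; 2:sleifam {Noun}; 3:sliantcho {Prep,Adj}; 4:skeemau {Prep,Noun}; 5:slee {Adj}; 6:fleiskeen {Noun}; 7:kaafaux {Det}.
Rule 4 cannot be satisfied by any choice of tags from the lexicon.
So there is no consistent tagging.

NO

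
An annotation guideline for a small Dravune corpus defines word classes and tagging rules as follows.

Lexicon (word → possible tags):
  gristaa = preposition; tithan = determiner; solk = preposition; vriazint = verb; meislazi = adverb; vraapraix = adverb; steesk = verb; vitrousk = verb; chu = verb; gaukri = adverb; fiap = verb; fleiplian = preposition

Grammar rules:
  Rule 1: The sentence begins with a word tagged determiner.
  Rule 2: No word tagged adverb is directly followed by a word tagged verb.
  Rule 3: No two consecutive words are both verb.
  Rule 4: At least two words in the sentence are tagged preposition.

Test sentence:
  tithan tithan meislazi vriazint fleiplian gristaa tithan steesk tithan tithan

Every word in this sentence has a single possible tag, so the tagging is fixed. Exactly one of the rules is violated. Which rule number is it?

2

Fixed tagging: determiner determiner adverb verb preposition preposition determiner verb determiner determiner.
Rule check: R1 ✓, R2 ✗, R3 ✓, R4 ✓.
Only rule 2 fails.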